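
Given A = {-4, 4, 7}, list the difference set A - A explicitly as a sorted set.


A - A = {a - a' : a, a' ∈ A}.
Compute a - a' for each ordered pair (a, a'):
a = -4: -4--4=0, -4-4=-8, -4-7=-11
a = 4: 4--4=8, 4-4=0, 4-7=-3
a = 7: 7--4=11, 7-4=3, 7-7=0
Collecting distinct values (and noting 0 appears from a-a):
A - A = {-11, -8, -3, 0, 3, 8, 11}
|A - A| = 7

A - A = {-11, -8, -3, 0, 3, 8, 11}


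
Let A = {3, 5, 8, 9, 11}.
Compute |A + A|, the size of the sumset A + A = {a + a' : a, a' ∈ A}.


A + A = {a + a' : a, a' ∈ A}; |A| = 5.
General bounds: 2|A| - 1 ≤ |A + A| ≤ |A|(|A|+1)/2, i.e. 9 ≤ |A + A| ≤ 15.
Lower bound 2|A|-1 is attained iff A is an arithmetic progression.
Enumerate sums a + a' for a ≤ a' (symmetric, so this suffices):
a = 3: 3+3=6, 3+5=8, 3+8=11, 3+9=12, 3+11=14
a = 5: 5+5=10, 5+8=13, 5+9=14, 5+11=16
a = 8: 8+8=16, 8+9=17, 8+11=19
a = 9: 9+9=18, 9+11=20
a = 11: 11+11=22
Distinct sums: {6, 8, 10, 11, 12, 13, 14, 16, 17, 18, 19, 20, 22}
|A + A| = 13

|A + A| = 13


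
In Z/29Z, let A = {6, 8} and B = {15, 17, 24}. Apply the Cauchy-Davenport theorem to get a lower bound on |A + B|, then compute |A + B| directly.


Cauchy-Davenport: |A + B| ≥ min(p, |A| + |B| - 1) for A, B nonempty in Z/pZ.
|A| = 2, |B| = 3, p = 29.
CD lower bound = min(29, 2 + 3 - 1) = min(29, 4) = 4.
Compute A + B mod 29 directly:
a = 6: 6+15=21, 6+17=23, 6+24=1
a = 8: 8+15=23, 8+17=25, 8+24=3
A + B = {1, 3, 21, 23, 25}, so |A + B| = 5.
Verify: 5 ≥ 4? Yes ✓.

CD lower bound = 4, actual |A + B| = 5.


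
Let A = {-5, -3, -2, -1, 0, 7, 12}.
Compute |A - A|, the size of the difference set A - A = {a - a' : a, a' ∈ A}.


A - A = {a - a' : a, a' ∈ A}; |A| = 7.
Bounds: 2|A|-1 ≤ |A - A| ≤ |A|² - |A| + 1, i.e. 13 ≤ |A - A| ≤ 43.
Note: 0 ∈ A - A always (from a - a). The set is symmetric: if d ∈ A - A then -d ∈ A - A.
Enumerate nonzero differences d = a - a' with a > a' (then include -d):
Positive differences: {1, 2, 3, 4, 5, 7, 8, 9, 10, 12, 13, 14, 15, 17}
Full difference set: {0} ∪ (positive diffs) ∪ (negative diffs).
|A - A| = 1 + 2·14 = 29 (matches direct enumeration: 29).

|A - A| = 29


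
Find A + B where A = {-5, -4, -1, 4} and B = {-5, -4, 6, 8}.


A + B = {a + b : a ∈ A, b ∈ B}.
Enumerate all |A|·|B| = 4·4 = 16 pairs (a, b) and collect distinct sums.
a = -5: -5+-5=-10, -5+-4=-9, -5+6=1, -5+8=3
a = -4: -4+-5=-9, -4+-4=-8, -4+6=2, -4+8=4
a = -1: -1+-5=-6, -1+-4=-5, -1+6=5, -1+8=7
a = 4: 4+-5=-1, 4+-4=0, 4+6=10, 4+8=12
Collecting distinct sums: A + B = {-10, -9, -8, -6, -5, -1, 0, 1, 2, 3, 4, 5, 7, 10, 12}
|A + B| = 15

A + B = {-10, -9, -8, -6, -5, -1, 0, 1, 2, 3, 4, 5, 7, 10, 12}


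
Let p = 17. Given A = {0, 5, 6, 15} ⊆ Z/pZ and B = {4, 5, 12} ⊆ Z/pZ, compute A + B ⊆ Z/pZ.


Work in Z/17Z: reduce every sum a + b modulo 17.
Enumerate all 12 pairs:
a = 0: 0+4=4, 0+5=5, 0+12=12
a = 5: 5+4=9, 5+5=10, 5+12=0
a = 6: 6+4=10, 6+5=11, 6+12=1
a = 15: 15+4=2, 15+5=3, 15+12=10
Distinct residues collected: {0, 1, 2, 3, 4, 5, 9, 10, 11, 12}
|A + B| = 10 (out of 17 total residues).

A + B = {0, 1, 2, 3, 4, 5, 9, 10, 11, 12}


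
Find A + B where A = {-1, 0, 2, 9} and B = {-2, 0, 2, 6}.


A + B = {a + b : a ∈ A, b ∈ B}.
Enumerate all |A|·|B| = 4·4 = 16 pairs (a, b) and collect distinct sums.
a = -1: -1+-2=-3, -1+0=-1, -1+2=1, -1+6=5
a = 0: 0+-2=-2, 0+0=0, 0+2=2, 0+6=6
a = 2: 2+-2=0, 2+0=2, 2+2=4, 2+6=8
a = 9: 9+-2=7, 9+0=9, 9+2=11, 9+6=15
Collecting distinct sums: A + B = {-3, -2, -1, 0, 1, 2, 4, 5, 6, 7, 8, 9, 11, 15}
|A + B| = 14

A + B = {-3, -2, -1, 0, 1, 2, 4, 5, 6, 7, 8, 9, 11, 15}


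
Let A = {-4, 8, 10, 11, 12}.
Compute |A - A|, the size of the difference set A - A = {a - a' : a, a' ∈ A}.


A - A = {a - a' : a, a' ∈ A}; |A| = 5.
Bounds: 2|A|-1 ≤ |A - A| ≤ |A|² - |A| + 1, i.e. 9 ≤ |A - A| ≤ 21.
Note: 0 ∈ A - A always (from a - a). The set is symmetric: if d ∈ A - A then -d ∈ A - A.
Enumerate nonzero differences d = a - a' with a > a' (then include -d):
Positive differences: {1, 2, 3, 4, 12, 14, 15, 16}
Full difference set: {0} ∪ (positive diffs) ∪ (negative diffs).
|A - A| = 1 + 2·8 = 17 (matches direct enumeration: 17).

|A - A| = 17


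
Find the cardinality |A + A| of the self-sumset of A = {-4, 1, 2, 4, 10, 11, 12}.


A + A = {a + a' : a, a' ∈ A}; |A| = 7.
General bounds: 2|A| - 1 ≤ |A + A| ≤ |A|(|A|+1)/2, i.e. 13 ≤ |A + A| ≤ 28.
Lower bound 2|A|-1 is attained iff A is an arithmetic progression.
Enumerate sums a + a' for a ≤ a' (symmetric, so this suffices):
a = -4: -4+-4=-8, -4+1=-3, -4+2=-2, -4+4=0, -4+10=6, -4+11=7, -4+12=8
a = 1: 1+1=2, 1+2=3, 1+4=5, 1+10=11, 1+11=12, 1+12=13
a = 2: 2+2=4, 2+4=6, 2+10=12, 2+11=13, 2+12=14
a = 4: 4+4=8, 4+10=14, 4+11=15, 4+12=16
a = 10: 10+10=20, 10+11=21, 10+12=22
a = 11: 11+11=22, 11+12=23
a = 12: 12+12=24
Distinct sums: {-8, -3, -2, 0, 2, 3, 4, 5, 6, 7, 8, 11, 12, 13, 14, 15, 16, 20, 21, 22, 23, 24}
|A + A| = 22

|A + A| = 22


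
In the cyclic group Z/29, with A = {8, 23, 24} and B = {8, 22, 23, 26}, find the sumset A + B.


Work in Z/29Z: reduce every sum a + b modulo 29.
Enumerate all 12 pairs:
a = 8: 8+8=16, 8+22=1, 8+23=2, 8+26=5
a = 23: 23+8=2, 23+22=16, 23+23=17, 23+26=20
a = 24: 24+8=3, 24+22=17, 24+23=18, 24+26=21
Distinct residues collected: {1, 2, 3, 5, 16, 17, 18, 20, 21}
|A + B| = 9 (out of 29 total residues).

A + B = {1, 2, 3, 5, 16, 17, 18, 20, 21}


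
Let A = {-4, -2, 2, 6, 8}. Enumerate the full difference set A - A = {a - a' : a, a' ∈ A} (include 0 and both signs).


A - A = {a - a' : a, a' ∈ A}.
Compute a - a' for each ordered pair (a, a'):
a = -4: -4--4=0, -4--2=-2, -4-2=-6, -4-6=-10, -4-8=-12
a = -2: -2--4=2, -2--2=0, -2-2=-4, -2-6=-8, -2-8=-10
a = 2: 2--4=6, 2--2=4, 2-2=0, 2-6=-4, 2-8=-6
a = 6: 6--4=10, 6--2=8, 6-2=4, 6-6=0, 6-8=-2
a = 8: 8--4=12, 8--2=10, 8-2=6, 8-6=2, 8-8=0
Collecting distinct values (and noting 0 appears from a-a):
A - A = {-12, -10, -8, -6, -4, -2, 0, 2, 4, 6, 8, 10, 12}
|A - A| = 13

A - A = {-12, -10, -8, -6, -4, -2, 0, 2, 4, 6, 8, 10, 12}


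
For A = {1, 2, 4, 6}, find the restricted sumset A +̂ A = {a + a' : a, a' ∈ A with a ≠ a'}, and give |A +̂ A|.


Restricted sumset: A +̂ A = {a + a' : a ∈ A, a' ∈ A, a ≠ a'}.
Equivalently, take A + A and drop any sum 2a that is achievable ONLY as a + a for a ∈ A (i.e. sums representable only with equal summands).
Enumerate pairs (a, a') with a < a' (symmetric, so each unordered pair gives one sum; this covers all a ≠ a'):
  1 + 2 = 3
  1 + 4 = 5
  1 + 6 = 7
  2 + 4 = 6
  2 + 6 = 8
  4 + 6 = 10
Collected distinct sums: {3, 5, 6, 7, 8, 10}
|A +̂ A| = 6
(Reference bound: |A +̂ A| ≥ 2|A| - 3 for |A| ≥ 2, with |A| = 4 giving ≥ 5.)

|A +̂ A| = 6


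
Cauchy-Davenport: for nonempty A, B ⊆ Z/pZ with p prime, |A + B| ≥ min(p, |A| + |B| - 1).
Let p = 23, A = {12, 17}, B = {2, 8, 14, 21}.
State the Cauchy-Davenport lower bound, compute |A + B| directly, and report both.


Cauchy-Davenport: |A + B| ≥ min(p, |A| + |B| - 1) for A, B nonempty in Z/pZ.
|A| = 2, |B| = 4, p = 23.
CD lower bound = min(23, 2 + 4 - 1) = min(23, 5) = 5.
Compute A + B mod 23 directly:
a = 12: 12+2=14, 12+8=20, 12+14=3, 12+21=10
a = 17: 17+2=19, 17+8=2, 17+14=8, 17+21=15
A + B = {2, 3, 8, 10, 14, 15, 19, 20}, so |A + B| = 8.
Verify: 8 ≥ 5? Yes ✓.

CD lower bound = 5, actual |A + B| = 8.


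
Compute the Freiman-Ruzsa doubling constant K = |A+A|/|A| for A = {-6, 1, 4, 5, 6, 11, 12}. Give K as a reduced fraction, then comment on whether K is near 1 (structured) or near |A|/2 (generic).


|A| = 7.
Compute A + A by enumerating all 49 pairs.
A + A = {-12, -5, -2, -1, 0, 2, 5, 6, 7, 8, 9, 10, 11, 12, 13, 15, 16, 17, 18, 22, 23, 24}, so |A + A| = 22.
K = |A + A| / |A| = 22/7 (already in lowest terms) ≈ 3.1429.
Reference: AP of size 7 gives K = 13/7 ≈ 1.8571; a fully generic set of size 7 gives K ≈ 4.0000.

|A| = 7, |A + A| = 22, K = 22/7.


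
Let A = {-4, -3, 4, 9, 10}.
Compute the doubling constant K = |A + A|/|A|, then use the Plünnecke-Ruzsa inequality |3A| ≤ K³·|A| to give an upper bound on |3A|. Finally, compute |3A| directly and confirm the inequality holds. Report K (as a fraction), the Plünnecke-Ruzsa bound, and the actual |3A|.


|A| = 5.
Step 1: Compute A + A by enumerating all 25 pairs.
A + A = {-8, -7, -6, 0, 1, 5, 6, 7, 8, 13, 14, 18, 19, 20}, so |A + A| = 14.
Step 2: Doubling constant K = |A + A|/|A| = 14/5 = 14/5 ≈ 2.8000.
Step 3: Plünnecke-Ruzsa gives |3A| ≤ K³·|A| = (2.8000)³ · 5 ≈ 109.7600.
Step 4: Compute 3A = A + A + A directly by enumerating all triples (a,b,c) ∈ A³; |3A| = 28.
Step 5: Check 28 ≤ 109.7600? Yes ✓.

K = 14/5, Plünnecke-Ruzsa bound K³|A| ≈ 109.7600, |3A| = 28, inequality holds.


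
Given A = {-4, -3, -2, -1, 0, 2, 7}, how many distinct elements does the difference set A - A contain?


A - A = {a - a' : a, a' ∈ A}; |A| = 7.
Bounds: 2|A|-1 ≤ |A - A| ≤ |A|² - |A| + 1, i.e. 13 ≤ |A - A| ≤ 43.
Note: 0 ∈ A - A always (from a - a). The set is symmetric: if d ∈ A - A then -d ∈ A - A.
Enumerate nonzero differences d = a - a' with a > a' (then include -d):
Positive differences: {1, 2, 3, 4, 5, 6, 7, 8, 9, 10, 11}
Full difference set: {0} ∪ (positive diffs) ∪ (negative diffs).
|A - A| = 1 + 2·11 = 23 (matches direct enumeration: 23).

|A - A| = 23


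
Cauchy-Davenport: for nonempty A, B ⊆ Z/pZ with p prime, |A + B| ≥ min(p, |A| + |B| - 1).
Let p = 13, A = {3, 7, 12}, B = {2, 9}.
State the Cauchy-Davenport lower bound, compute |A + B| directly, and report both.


Cauchy-Davenport: |A + B| ≥ min(p, |A| + |B| - 1) for A, B nonempty in Z/pZ.
|A| = 3, |B| = 2, p = 13.
CD lower bound = min(13, 3 + 2 - 1) = min(13, 4) = 4.
Compute A + B mod 13 directly:
a = 3: 3+2=5, 3+9=12
a = 7: 7+2=9, 7+9=3
a = 12: 12+2=1, 12+9=8
A + B = {1, 3, 5, 8, 9, 12}, so |A + B| = 6.
Verify: 6 ≥ 4? Yes ✓.

CD lower bound = 4, actual |A + B| = 6.


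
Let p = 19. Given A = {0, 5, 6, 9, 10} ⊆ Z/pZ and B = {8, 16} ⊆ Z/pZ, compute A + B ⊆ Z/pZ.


Work in Z/19Z: reduce every sum a + b modulo 19.
Enumerate all 10 pairs:
a = 0: 0+8=8, 0+16=16
a = 5: 5+8=13, 5+16=2
a = 6: 6+8=14, 6+16=3
a = 9: 9+8=17, 9+16=6
a = 10: 10+8=18, 10+16=7
Distinct residues collected: {2, 3, 6, 7, 8, 13, 14, 16, 17, 18}
|A + B| = 10 (out of 19 total residues).

A + B = {2, 3, 6, 7, 8, 13, 14, 16, 17, 18}


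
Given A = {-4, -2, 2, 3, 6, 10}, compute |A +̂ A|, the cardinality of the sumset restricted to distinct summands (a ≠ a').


Restricted sumset: A +̂ A = {a + a' : a ∈ A, a' ∈ A, a ≠ a'}.
Equivalently, take A + A and drop any sum 2a that is achievable ONLY as a + a for a ∈ A (i.e. sums representable only with equal summands).
Enumerate pairs (a, a') with a < a' (symmetric, so each unordered pair gives one sum; this covers all a ≠ a'):
  -4 + -2 = -6
  -4 + 2 = -2
  -4 + 3 = -1
  -4 + 6 = 2
  -4 + 10 = 6
  -2 + 2 = 0
  -2 + 3 = 1
  -2 + 6 = 4
  -2 + 10 = 8
  2 + 3 = 5
  2 + 6 = 8
  2 + 10 = 12
  3 + 6 = 9
  3 + 10 = 13
  6 + 10 = 16
Collected distinct sums: {-6, -2, -1, 0, 1, 2, 4, 5, 6, 8, 9, 12, 13, 16}
|A +̂ A| = 14
(Reference bound: |A +̂ A| ≥ 2|A| - 3 for |A| ≥ 2, with |A| = 6 giving ≥ 9.)

|A +̂ A| = 14


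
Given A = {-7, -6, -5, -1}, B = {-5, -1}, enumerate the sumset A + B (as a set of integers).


A + B = {a + b : a ∈ A, b ∈ B}.
Enumerate all |A|·|B| = 4·2 = 8 pairs (a, b) and collect distinct sums.
a = -7: -7+-5=-12, -7+-1=-8
a = -6: -6+-5=-11, -6+-1=-7
a = -5: -5+-5=-10, -5+-1=-6
a = -1: -1+-5=-6, -1+-1=-2
Collecting distinct sums: A + B = {-12, -11, -10, -8, -7, -6, -2}
|A + B| = 7

A + B = {-12, -11, -10, -8, -7, -6, -2}


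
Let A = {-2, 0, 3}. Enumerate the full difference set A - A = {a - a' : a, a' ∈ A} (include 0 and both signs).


A - A = {a - a' : a, a' ∈ A}.
Compute a - a' for each ordered pair (a, a'):
a = -2: -2--2=0, -2-0=-2, -2-3=-5
a = 0: 0--2=2, 0-0=0, 0-3=-3
a = 3: 3--2=5, 3-0=3, 3-3=0
Collecting distinct values (and noting 0 appears from a-a):
A - A = {-5, -3, -2, 0, 2, 3, 5}
|A - A| = 7

A - A = {-5, -3, -2, 0, 2, 3, 5}


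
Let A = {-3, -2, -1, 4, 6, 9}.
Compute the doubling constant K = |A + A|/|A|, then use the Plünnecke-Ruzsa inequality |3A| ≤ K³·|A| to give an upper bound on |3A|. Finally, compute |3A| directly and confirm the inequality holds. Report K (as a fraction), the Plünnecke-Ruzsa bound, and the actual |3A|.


|A| = 6.
Step 1: Compute A + A by enumerating all 36 pairs.
A + A = {-6, -5, -4, -3, -2, 1, 2, 3, 4, 5, 6, 7, 8, 10, 12, 13, 15, 18}, so |A + A| = 18.
Step 2: Doubling constant K = |A + A|/|A| = 18/6 = 18/6 ≈ 3.0000.
Step 3: Plünnecke-Ruzsa gives |3A| ≤ K³·|A| = (3.0000)³ · 6 ≈ 162.0000.
Step 4: Compute 3A = A + A + A directly by enumerating all triples (a,b,c) ∈ A³; |3A| = 33.
Step 5: Check 33 ≤ 162.0000? Yes ✓.

K = 18/6, Plünnecke-Ruzsa bound K³|A| ≈ 162.0000, |3A| = 33, inequality holds.


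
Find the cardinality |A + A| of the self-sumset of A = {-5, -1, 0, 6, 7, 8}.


A + A = {a + a' : a, a' ∈ A}; |A| = 6.
General bounds: 2|A| - 1 ≤ |A + A| ≤ |A|(|A|+1)/2, i.e. 11 ≤ |A + A| ≤ 21.
Lower bound 2|A|-1 is attained iff A is an arithmetic progression.
Enumerate sums a + a' for a ≤ a' (symmetric, so this suffices):
a = -5: -5+-5=-10, -5+-1=-6, -5+0=-5, -5+6=1, -5+7=2, -5+8=3
a = -1: -1+-1=-2, -1+0=-1, -1+6=5, -1+7=6, -1+8=7
a = 0: 0+0=0, 0+6=6, 0+7=7, 0+8=8
a = 6: 6+6=12, 6+7=13, 6+8=14
a = 7: 7+7=14, 7+8=15
a = 8: 8+8=16
Distinct sums: {-10, -6, -5, -2, -1, 0, 1, 2, 3, 5, 6, 7, 8, 12, 13, 14, 15, 16}
|A + A| = 18

|A + A| = 18


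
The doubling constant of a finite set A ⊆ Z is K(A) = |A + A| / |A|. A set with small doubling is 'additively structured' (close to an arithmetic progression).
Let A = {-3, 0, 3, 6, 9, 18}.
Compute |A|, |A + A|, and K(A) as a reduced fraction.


|A| = 6.
Compute A + A by enumerating all 36 pairs.
A + A = {-6, -3, 0, 3, 6, 9, 12, 15, 18, 21, 24, 27, 36}, so |A + A| = 13.
K = |A + A| / |A| = 13/6 (already in lowest terms) ≈ 2.1667.
Reference: AP of size 6 gives K = 11/6 ≈ 1.8333; a fully generic set of size 6 gives K ≈ 3.5000.

|A| = 6, |A + A| = 13, K = 13/6.


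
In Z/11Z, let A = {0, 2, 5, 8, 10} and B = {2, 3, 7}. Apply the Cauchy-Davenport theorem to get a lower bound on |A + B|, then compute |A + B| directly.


Cauchy-Davenport: |A + B| ≥ min(p, |A| + |B| - 1) for A, B nonempty in Z/pZ.
|A| = 5, |B| = 3, p = 11.
CD lower bound = min(11, 5 + 3 - 1) = min(11, 7) = 7.
Compute A + B mod 11 directly:
a = 0: 0+2=2, 0+3=3, 0+7=7
a = 2: 2+2=4, 2+3=5, 2+7=9
a = 5: 5+2=7, 5+3=8, 5+7=1
a = 8: 8+2=10, 8+3=0, 8+7=4
a = 10: 10+2=1, 10+3=2, 10+7=6
A + B = {0, 1, 2, 3, 4, 5, 6, 7, 8, 9, 10}, so |A + B| = 11.
Verify: 11 ≥ 7? Yes ✓.

CD lower bound = 7, actual |A + B| = 11.


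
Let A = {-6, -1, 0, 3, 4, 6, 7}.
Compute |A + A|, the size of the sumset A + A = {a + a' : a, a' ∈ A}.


A + A = {a + a' : a, a' ∈ A}; |A| = 7.
General bounds: 2|A| - 1 ≤ |A + A| ≤ |A|(|A|+1)/2, i.e. 13 ≤ |A + A| ≤ 28.
Lower bound 2|A|-1 is attained iff A is an arithmetic progression.
Enumerate sums a + a' for a ≤ a' (symmetric, so this suffices):
a = -6: -6+-6=-12, -6+-1=-7, -6+0=-6, -6+3=-3, -6+4=-2, -6+6=0, -6+7=1
a = -1: -1+-1=-2, -1+0=-1, -1+3=2, -1+4=3, -1+6=5, -1+7=6
a = 0: 0+0=0, 0+3=3, 0+4=4, 0+6=6, 0+7=7
a = 3: 3+3=6, 3+4=7, 3+6=9, 3+7=10
a = 4: 4+4=8, 4+6=10, 4+7=11
a = 6: 6+6=12, 6+7=13
a = 7: 7+7=14
Distinct sums: {-12, -7, -6, -3, -2, -1, 0, 1, 2, 3, 4, 5, 6, 7, 8, 9, 10, 11, 12, 13, 14}
|A + A| = 21

|A + A| = 21


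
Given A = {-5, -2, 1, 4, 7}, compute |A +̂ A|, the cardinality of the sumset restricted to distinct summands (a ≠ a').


Restricted sumset: A +̂ A = {a + a' : a ∈ A, a' ∈ A, a ≠ a'}.
Equivalently, take A + A and drop any sum 2a that is achievable ONLY as a + a for a ∈ A (i.e. sums representable only with equal summands).
Enumerate pairs (a, a') with a < a' (symmetric, so each unordered pair gives one sum; this covers all a ≠ a'):
  -5 + -2 = -7
  -5 + 1 = -4
  -5 + 4 = -1
  -5 + 7 = 2
  -2 + 1 = -1
  -2 + 4 = 2
  -2 + 7 = 5
  1 + 4 = 5
  1 + 7 = 8
  4 + 7 = 11
Collected distinct sums: {-7, -4, -1, 2, 5, 8, 11}
|A +̂ A| = 7
(Reference bound: |A +̂ A| ≥ 2|A| - 3 for |A| ≥ 2, with |A| = 5 giving ≥ 7.)

|A +̂ A| = 7


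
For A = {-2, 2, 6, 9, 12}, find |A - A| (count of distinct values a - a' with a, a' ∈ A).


A - A = {a - a' : a, a' ∈ A}; |A| = 5.
Bounds: 2|A|-1 ≤ |A - A| ≤ |A|² - |A| + 1, i.e. 9 ≤ |A - A| ≤ 21.
Note: 0 ∈ A - A always (from a - a). The set is symmetric: if d ∈ A - A then -d ∈ A - A.
Enumerate nonzero differences d = a - a' with a > a' (then include -d):
Positive differences: {3, 4, 6, 7, 8, 10, 11, 14}
Full difference set: {0} ∪ (positive diffs) ∪ (negative diffs).
|A - A| = 1 + 2·8 = 17 (matches direct enumeration: 17).

|A - A| = 17


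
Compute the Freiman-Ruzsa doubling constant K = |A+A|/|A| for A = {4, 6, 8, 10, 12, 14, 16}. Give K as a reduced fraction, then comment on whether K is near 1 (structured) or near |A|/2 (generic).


|A| = 7.
Compute A + A by enumerating all 49 pairs.
A + A = {8, 10, 12, 14, 16, 18, 20, 22, 24, 26, 28, 30, 32}, so |A + A| = 13.
K = |A + A| / |A| = 13/7 (already in lowest terms) ≈ 1.8571.
Reference: AP of size 7 gives K = 13/7 ≈ 1.8571; a fully generic set of size 7 gives K ≈ 4.0000.

|A| = 7, |A + A| = 13, K = 13/7.


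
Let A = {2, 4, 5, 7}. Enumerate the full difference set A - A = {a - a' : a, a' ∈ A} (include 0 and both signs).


A - A = {a - a' : a, a' ∈ A}.
Compute a - a' for each ordered pair (a, a'):
a = 2: 2-2=0, 2-4=-2, 2-5=-3, 2-7=-5
a = 4: 4-2=2, 4-4=0, 4-5=-1, 4-7=-3
a = 5: 5-2=3, 5-4=1, 5-5=0, 5-7=-2
a = 7: 7-2=5, 7-4=3, 7-5=2, 7-7=0
Collecting distinct values (and noting 0 appears from a-a):
A - A = {-5, -3, -2, -1, 0, 1, 2, 3, 5}
|A - A| = 9

A - A = {-5, -3, -2, -1, 0, 1, 2, 3, 5}


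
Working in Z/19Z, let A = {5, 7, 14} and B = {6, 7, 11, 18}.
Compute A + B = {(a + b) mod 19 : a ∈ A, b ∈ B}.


Work in Z/19Z: reduce every sum a + b modulo 19.
Enumerate all 12 pairs:
a = 5: 5+6=11, 5+7=12, 5+11=16, 5+18=4
a = 7: 7+6=13, 7+7=14, 7+11=18, 7+18=6
a = 14: 14+6=1, 14+7=2, 14+11=6, 14+18=13
Distinct residues collected: {1, 2, 4, 6, 11, 12, 13, 14, 16, 18}
|A + B| = 10 (out of 19 total residues).

A + B = {1, 2, 4, 6, 11, 12, 13, 14, 16, 18}


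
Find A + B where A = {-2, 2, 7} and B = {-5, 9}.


A + B = {a + b : a ∈ A, b ∈ B}.
Enumerate all |A|·|B| = 3·2 = 6 pairs (a, b) and collect distinct sums.
a = -2: -2+-5=-7, -2+9=7
a = 2: 2+-5=-3, 2+9=11
a = 7: 7+-5=2, 7+9=16
Collecting distinct sums: A + B = {-7, -3, 2, 7, 11, 16}
|A + B| = 6

A + B = {-7, -3, 2, 7, 11, 16}


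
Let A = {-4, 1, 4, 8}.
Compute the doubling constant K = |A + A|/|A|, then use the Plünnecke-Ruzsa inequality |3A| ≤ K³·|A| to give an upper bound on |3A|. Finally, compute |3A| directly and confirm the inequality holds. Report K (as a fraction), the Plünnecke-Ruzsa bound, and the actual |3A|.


|A| = 4.
Step 1: Compute A + A by enumerating all 16 pairs.
A + A = {-8, -3, 0, 2, 4, 5, 8, 9, 12, 16}, so |A + A| = 10.
Step 2: Doubling constant K = |A + A|/|A| = 10/4 = 10/4 ≈ 2.5000.
Step 3: Plünnecke-Ruzsa gives |3A| ≤ K³·|A| = (2.5000)³ · 4 ≈ 62.5000.
Step 4: Compute 3A = A + A + A directly by enumerating all triples (a,b,c) ∈ A³; |3A| = 19.
Step 5: Check 19 ≤ 62.5000? Yes ✓.

K = 10/4, Plünnecke-Ruzsa bound K³|A| ≈ 62.5000, |3A| = 19, inequality holds.


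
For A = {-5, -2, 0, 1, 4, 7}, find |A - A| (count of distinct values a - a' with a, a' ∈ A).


A - A = {a - a' : a, a' ∈ A}; |A| = 6.
Bounds: 2|A|-1 ≤ |A - A| ≤ |A|² - |A| + 1, i.e. 11 ≤ |A - A| ≤ 31.
Note: 0 ∈ A - A always (from a - a). The set is symmetric: if d ∈ A - A then -d ∈ A - A.
Enumerate nonzero differences d = a - a' with a > a' (then include -d):
Positive differences: {1, 2, 3, 4, 5, 6, 7, 9, 12}
Full difference set: {0} ∪ (positive diffs) ∪ (negative diffs).
|A - A| = 1 + 2·9 = 19 (matches direct enumeration: 19).

|A - A| = 19


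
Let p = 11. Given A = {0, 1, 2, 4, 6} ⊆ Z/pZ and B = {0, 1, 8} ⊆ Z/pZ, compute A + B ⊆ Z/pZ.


Work in Z/11Z: reduce every sum a + b modulo 11.
Enumerate all 15 pairs:
a = 0: 0+0=0, 0+1=1, 0+8=8
a = 1: 1+0=1, 1+1=2, 1+8=9
a = 2: 2+0=2, 2+1=3, 2+8=10
a = 4: 4+0=4, 4+1=5, 4+8=1
a = 6: 6+0=6, 6+1=7, 6+8=3
Distinct residues collected: {0, 1, 2, 3, 4, 5, 6, 7, 8, 9, 10}
|A + B| = 11 (out of 11 total residues).

A + B = {0, 1, 2, 3, 4, 5, 6, 7, 8, 9, 10}


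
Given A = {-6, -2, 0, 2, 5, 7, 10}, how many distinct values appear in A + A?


A + A = {a + a' : a, a' ∈ A}; |A| = 7.
General bounds: 2|A| - 1 ≤ |A + A| ≤ |A|(|A|+1)/2, i.e. 13 ≤ |A + A| ≤ 28.
Lower bound 2|A|-1 is attained iff A is an arithmetic progression.
Enumerate sums a + a' for a ≤ a' (symmetric, so this suffices):
a = -6: -6+-6=-12, -6+-2=-8, -6+0=-6, -6+2=-4, -6+5=-1, -6+7=1, -6+10=4
a = -2: -2+-2=-4, -2+0=-2, -2+2=0, -2+5=3, -2+7=5, -2+10=8
a = 0: 0+0=0, 0+2=2, 0+5=5, 0+7=7, 0+10=10
a = 2: 2+2=4, 2+5=7, 2+7=9, 2+10=12
a = 5: 5+5=10, 5+7=12, 5+10=15
a = 7: 7+7=14, 7+10=17
a = 10: 10+10=20
Distinct sums: {-12, -8, -6, -4, -2, -1, 0, 1, 2, 3, 4, 5, 7, 8, 9, 10, 12, 14, 15, 17, 20}
|A + A| = 21

|A + A| = 21


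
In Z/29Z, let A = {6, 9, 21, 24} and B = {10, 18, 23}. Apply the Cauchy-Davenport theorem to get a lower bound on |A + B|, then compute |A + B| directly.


Cauchy-Davenport: |A + B| ≥ min(p, |A| + |B| - 1) for A, B nonempty in Z/pZ.
|A| = 4, |B| = 3, p = 29.
CD lower bound = min(29, 4 + 3 - 1) = min(29, 6) = 6.
Compute A + B mod 29 directly:
a = 6: 6+10=16, 6+18=24, 6+23=0
a = 9: 9+10=19, 9+18=27, 9+23=3
a = 21: 21+10=2, 21+18=10, 21+23=15
a = 24: 24+10=5, 24+18=13, 24+23=18
A + B = {0, 2, 3, 5, 10, 13, 15, 16, 18, 19, 24, 27}, so |A + B| = 12.
Verify: 12 ≥ 6? Yes ✓.

CD lower bound = 6, actual |A + B| = 12.


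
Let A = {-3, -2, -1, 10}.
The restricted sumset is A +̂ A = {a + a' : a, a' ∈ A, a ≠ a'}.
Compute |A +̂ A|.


Restricted sumset: A +̂ A = {a + a' : a ∈ A, a' ∈ A, a ≠ a'}.
Equivalently, take A + A and drop any sum 2a that is achievable ONLY as a + a for a ∈ A (i.e. sums representable only with equal summands).
Enumerate pairs (a, a') with a < a' (symmetric, so each unordered pair gives one sum; this covers all a ≠ a'):
  -3 + -2 = -5
  -3 + -1 = -4
  -3 + 10 = 7
  -2 + -1 = -3
  -2 + 10 = 8
  -1 + 10 = 9
Collected distinct sums: {-5, -4, -3, 7, 8, 9}
|A +̂ A| = 6
(Reference bound: |A +̂ A| ≥ 2|A| - 3 for |A| ≥ 2, with |A| = 4 giving ≥ 5.)

|A +̂ A| = 6


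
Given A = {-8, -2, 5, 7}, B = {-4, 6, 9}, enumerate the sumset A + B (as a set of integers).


A + B = {a + b : a ∈ A, b ∈ B}.
Enumerate all |A|·|B| = 4·3 = 12 pairs (a, b) and collect distinct sums.
a = -8: -8+-4=-12, -8+6=-2, -8+9=1
a = -2: -2+-4=-6, -2+6=4, -2+9=7
a = 5: 5+-4=1, 5+6=11, 5+9=14
a = 7: 7+-4=3, 7+6=13, 7+9=16
Collecting distinct sums: A + B = {-12, -6, -2, 1, 3, 4, 7, 11, 13, 14, 16}
|A + B| = 11

A + B = {-12, -6, -2, 1, 3, 4, 7, 11, 13, 14, 16}


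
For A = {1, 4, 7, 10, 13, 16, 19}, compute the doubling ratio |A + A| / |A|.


|A| = 7.
Compute A + A by enumerating all 49 pairs.
A + A = {2, 5, 8, 11, 14, 17, 20, 23, 26, 29, 32, 35, 38}, so |A + A| = 13.
K = |A + A| / |A| = 13/7 (already in lowest terms) ≈ 1.8571.
Reference: AP of size 7 gives K = 13/7 ≈ 1.8571; a fully generic set of size 7 gives K ≈ 4.0000.

|A| = 7, |A + A| = 13, K = 13/7.


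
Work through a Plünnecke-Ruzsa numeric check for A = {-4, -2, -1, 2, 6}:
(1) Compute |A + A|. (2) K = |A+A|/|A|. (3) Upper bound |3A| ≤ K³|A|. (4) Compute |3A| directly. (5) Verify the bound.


|A| = 5.
Step 1: Compute A + A by enumerating all 25 pairs.
A + A = {-8, -6, -5, -4, -3, -2, 0, 1, 2, 4, 5, 8, 12}, so |A + A| = 13.
Step 2: Doubling constant K = |A + A|/|A| = 13/5 = 13/5 ≈ 2.6000.
Step 3: Plünnecke-Ruzsa gives |3A| ≤ K³·|A| = (2.6000)³ · 5 ≈ 87.8800.
Step 4: Compute 3A = A + A + A directly by enumerating all triples (a,b,c) ∈ A³; |3A| = 23.
Step 5: Check 23 ≤ 87.8800? Yes ✓.

K = 13/5, Plünnecke-Ruzsa bound K³|A| ≈ 87.8800, |3A| = 23, inequality holds.


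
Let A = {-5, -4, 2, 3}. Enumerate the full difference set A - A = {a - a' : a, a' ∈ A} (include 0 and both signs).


A - A = {a - a' : a, a' ∈ A}.
Compute a - a' for each ordered pair (a, a'):
a = -5: -5--5=0, -5--4=-1, -5-2=-7, -5-3=-8
a = -4: -4--5=1, -4--4=0, -4-2=-6, -4-3=-7
a = 2: 2--5=7, 2--4=6, 2-2=0, 2-3=-1
a = 3: 3--5=8, 3--4=7, 3-2=1, 3-3=0
Collecting distinct values (and noting 0 appears from a-a):
A - A = {-8, -7, -6, -1, 0, 1, 6, 7, 8}
|A - A| = 9

A - A = {-8, -7, -6, -1, 0, 1, 6, 7, 8}


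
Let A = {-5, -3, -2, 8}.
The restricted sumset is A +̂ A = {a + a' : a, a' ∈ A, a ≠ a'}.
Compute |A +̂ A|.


Restricted sumset: A +̂ A = {a + a' : a ∈ A, a' ∈ A, a ≠ a'}.
Equivalently, take A + A and drop any sum 2a that is achievable ONLY as a + a for a ∈ A (i.e. sums representable only with equal summands).
Enumerate pairs (a, a') with a < a' (symmetric, so each unordered pair gives one sum; this covers all a ≠ a'):
  -5 + -3 = -8
  -5 + -2 = -7
  -5 + 8 = 3
  -3 + -2 = -5
  -3 + 8 = 5
  -2 + 8 = 6
Collected distinct sums: {-8, -7, -5, 3, 5, 6}
|A +̂ A| = 6
(Reference bound: |A +̂ A| ≥ 2|A| - 3 for |A| ≥ 2, with |A| = 4 giving ≥ 5.)

|A +̂ A| = 6


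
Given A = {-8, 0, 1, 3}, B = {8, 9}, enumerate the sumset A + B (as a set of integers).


A + B = {a + b : a ∈ A, b ∈ B}.
Enumerate all |A|·|B| = 4·2 = 8 pairs (a, b) and collect distinct sums.
a = -8: -8+8=0, -8+9=1
a = 0: 0+8=8, 0+9=9
a = 1: 1+8=9, 1+9=10
a = 3: 3+8=11, 3+9=12
Collecting distinct sums: A + B = {0, 1, 8, 9, 10, 11, 12}
|A + B| = 7

A + B = {0, 1, 8, 9, 10, 11, 12}


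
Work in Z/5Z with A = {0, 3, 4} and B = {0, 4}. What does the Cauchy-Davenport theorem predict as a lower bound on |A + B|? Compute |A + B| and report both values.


Cauchy-Davenport: |A + B| ≥ min(p, |A| + |B| - 1) for A, B nonempty in Z/pZ.
|A| = 3, |B| = 2, p = 5.
CD lower bound = min(5, 3 + 2 - 1) = min(5, 4) = 4.
Compute A + B mod 5 directly:
a = 0: 0+0=0, 0+4=4
a = 3: 3+0=3, 3+4=2
a = 4: 4+0=4, 4+4=3
A + B = {0, 2, 3, 4}, so |A + B| = 4.
Verify: 4 ≥ 4? Yes ✓.

CD lower bound = 4, actual |A + B| = 4.


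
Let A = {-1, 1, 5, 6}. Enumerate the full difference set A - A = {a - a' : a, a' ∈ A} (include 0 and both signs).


A - A = {a - a' : a, a' ∈ A}.
Compute a - a' for each ordered pair (a, a'):
a = -1: -1--1=0, -1-1=-2, -1-5=-6, -1-6=-7
a = 1: 1--1=2, 1-1=0, 1-5=-4, 1-6=-5
a = 5: 5--1=6, 5-1=4, 5-5=0, 5-6=-1
a = 6: 6--1=7, 6-1=5, 6-5=1, 6-6=0
Collecting distinct values (and noting 0 appears from a-a):
A - A = {-7, -6, -5, -4, -2, -1, 0, 1, 2, 4, 5, 6, 7}
|A - A| = 13

A - A = {-7, -6, -5, -4, -2, -1, 0, 1, 2, 4, 5, 6, 7}


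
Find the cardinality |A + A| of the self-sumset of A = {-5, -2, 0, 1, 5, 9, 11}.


A + A = {a + a' : a, a' ∈ A}; |A| = 7.
General bounds: 2|A| - 1 ≤ |A + A| ≤ |A|(|A|+1)/2, i.e. 13 ≤ |A + A| ≤ 28.
Lower bound 2|A|-1 is attained iff A is an arithmetic progression.
Enumerate sums a + a' for a ≤ a' (symmetric, so this suffices):
a = -5: -5+-5=-10, -5+-2=-7, -5+0=-5, -5+1=-4, -5+5=0, -5+9=4, -5+11=6
a = -2: -2+-2=-4, -2+0=-2, -2+1=-1, -2+5=3, -2+9=7, -2+11=9
a = 0: 0+0=0, 0+1=1, 0+5=5, 0+9=9, 0+11=11
a = 1: 1+1=2, 1+5=6, 1+9=10, 1+11=12
a = 5: 5+5=10, 5+9=14, 5+11=16
a = 9: 9+9=18, 9+11=20
a = 11: 11+11=22
Distinct sums: {-10, -7, -5, -4, -2, -1, 0, 1, 2, 3, 4, 5, 6, 7, 9, 10, 11, 12, 14, 16, 18, 20, 22}
|A + A| = 23

|A + A| = 23


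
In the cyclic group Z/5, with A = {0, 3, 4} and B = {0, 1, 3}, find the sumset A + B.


Work in Z/5Z: reduce every sum a + b modulo 5.
Enumerate all 9 pairs:
a = 0: 0+0=0, 0+1=1, 0+3=3
a = 3: 3+0=3, 3+1=4, 3+3=1
a = 4: 4+0=4, 4+1=0, 4+3=2
Distinct residues collected: {0, 1, 2, 3, 4}
|A + B| = 5 (out of 5 total residues).

A + B = {0, 1, 2, 3, 4}


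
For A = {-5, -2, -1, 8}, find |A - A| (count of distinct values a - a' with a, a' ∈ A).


A - A = {a - a' : a, a' ∈ A}; |A| = 4.
Bounds: 2|A|-1 ≤ |A - A| ≤ |A|² - |A| + 1, i.e. 7 ≤ |A - A| ≤ 13.
Note: 0 ∈ A - A always (from a - a). The set is symmetric: if d ∈ A - A then -d ∈ A - A.
Enumerate nonzero differences d = a - a' with a > a' (then include -d):
Positive differences: {1, 3, 4, 9, 10, 13}
Full difference set: {0} ∪ (positive diffs) ∪ (negative diffs).
|A - A| = 1 + 2·6 = 13 (matches direct enumeration: 13).

|A - A| = 13


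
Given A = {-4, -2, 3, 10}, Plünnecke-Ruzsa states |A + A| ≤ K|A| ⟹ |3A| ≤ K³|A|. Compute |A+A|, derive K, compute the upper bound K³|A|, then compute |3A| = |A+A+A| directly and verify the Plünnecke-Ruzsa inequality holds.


|A| = 4.
Step 1: Compute A + A by enumerating all 16 pairs.
A + A = {-8, -6, -4, -1, 1, 6, 8, 13, 20}, so |A + A| = 9.
Step 2: Doubling constant K = |A + A|/|A| = 9/4 = 9/4 ≈ 2.2500.
Step 3: Plünnecke-Ruzsa gives |3A| ≤ K³·|A| = (2.2500)³ · 4 ≈ 45.5625.
Step 4: Compute 3A = A + A + A directly by enumerating all triples (a,b,c) ∈ A³; |3A| = 16.
Step 5: Check 16 ≤ 45.5625? Yes ✓.

K = 9/4, Plünnecke-Ruzsa bound K³|A| ≈ 45.5625, |3A| = 16, inequality holds.


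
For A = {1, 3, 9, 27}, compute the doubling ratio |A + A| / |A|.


|A| = 4.
Compute A + A by enumerating all 16 pairs.
A + A = {2, 4, 6, 10, 12, 18, 28, 30, 36, 54}, so |A + A| = 10.
K = |A + A| / |A| = 10/4 = 5/2 ≈ 2.5000.
Reference: AP of size 4 gives K = 7/4 ≈ 1.7500; a fully generic set of size 4 gives K ≈ 2.5000.

|A| = 4, |A + A| = 10, K = 10/4 = 5/2.


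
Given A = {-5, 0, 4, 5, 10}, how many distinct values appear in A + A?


A + A = {a + a' : a, a' ∈ A}; |A| = 5.
General bounds: 2|A| - 1 ≤ |A + A| ≤ |A|(|A|+1)/2, i.e. 9 ≤ |A + A| ≤ 15.
Lower bound 2|A|-1 is attained iff A is an arithmetic progression.
Enumerate sums a + a' for a ≤ a' (symmetric, so this suffices):
a = -5: -5+-5=-10, -5+0=-5, -5+4=-1, -5+5=0, -5+10=5
a = 0: 0+0=0, 0+4=4, 0+5=5, 0+10=10
a = 4: 4+4=8, 4+5=9, 4+10=14
a = 5: 5+5=10, 5+10=15
a = 10: 10+10=20
Distinct sums: {-10, -5, -1, 0, 4, 5, 8, 9, 10, 14, 15, 20}
|A + A| = 12

|A + A| = 12


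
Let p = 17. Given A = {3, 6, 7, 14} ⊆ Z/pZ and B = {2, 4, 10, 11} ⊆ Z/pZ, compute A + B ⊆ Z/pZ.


Work in Z/17Z: reduce every sum a + b modulo 17.
Enumerate all 16 pairs:
a = 3: 3+2=5, 3+4=7, 3+10=13, 3+11=14
a = 6: 6+2=8, 6+4=10, 6+10=16, 6+11=0
a = 7: 7+2=9, 7+4=11, 7+10=0, 7+11=1
a = 14: 14+2=16, 14+4=1, 14+10=7, 14+11=8
Distinct residues collected: {0, 1, 5, 7, 8, 9, 10, 11, 13, 14, 16}
|A + B| = 11 (out of 17 total residues).

A + B = {0, 1, 5, 7, 8, 9, 10, 11, 13, 14, 16}


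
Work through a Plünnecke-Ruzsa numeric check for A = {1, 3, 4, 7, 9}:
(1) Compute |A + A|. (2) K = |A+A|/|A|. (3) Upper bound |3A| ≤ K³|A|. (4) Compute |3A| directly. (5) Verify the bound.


|A| = 5.
Step 1: Compute A + A by enumerating all 25 pairs.
A + A = {2, 4, 5, 6, 7, 8, 10, 11, 12, 13, 14, 16, 18}, so |A + A| = 13.
Step 2: Doubling constant K = |A + A|/|A| = 13/5 = 13/5 ≈ 2.6000.
Step 3: Plünnecke-Ruzsa gives |3A| ≤ K³·|A| = (2.6000)³ · 5 ≈ 87.8800.
Step 4: Compute 3A = A + A + A directly by enumerating all triples (a,b,c) ∈ A³; |3A| = 22.
Step 5: Check 22 ≤ 87.8800? Yes ✓.

K = 13/5, Plünnecke-Ruzsa bound K³|A| ≈ 87.8800, |3A| = 22, inequality holds.


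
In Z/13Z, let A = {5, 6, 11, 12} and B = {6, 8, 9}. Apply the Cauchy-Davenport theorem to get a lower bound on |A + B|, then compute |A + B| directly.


Cauchy-Davenport: |A + B| ≥ min(p, |A| + |B| - 1) for A, B nonempty in Z/pZ.
|A| = 4, |B| = 3, p = 13.
CD lower bound = min(13, 4 + 3 - 1) = min(13, 6) = 6.
Compute A + B mod 13 directly:
a = 5: 5+6=11, 5+8=0, 5+9=1
a = 6: 6+6=12, 6+8=1, 6+9=2
a = 11: 11+6=4, 11+8=6, 11+9=7
a = 12: 12+6=5, 12+8=7, 12+9=8
A + B = {0, 1, 2, 4, 5, 6, 7, 8, 11, 12}, so |A + B| = 10.
Verify: 10 ≥ 6? Yes ✓.

CD lower bound = 6, actual |A + B| = 10.


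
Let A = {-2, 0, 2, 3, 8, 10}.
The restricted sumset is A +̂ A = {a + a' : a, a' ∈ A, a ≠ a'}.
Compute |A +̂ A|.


Restricted sumset: A +̂ A = {a + a' : a ∈ A, a' ∈ A, a ≠ a'}.
Equivalently, take A + A and drop any sum 2a that is achievable ONLY as a + a for a ∈ A (i.e. sums representable only with equal summands).
Enumerate pairs (a, a') with a < a' (symmetric, so each unordered pair gives one sum; this covers all a ≠ a'):
  -2 + 0 = -2
  -2 + 2 = 0
  -2 + 3 = 1
  -2 + 8 = 6
  -2 + 10 = 8
  0 + 2 = 2
  0 + 3 = 3
  0 + 8 = 8
  0 + 10 = 10
  2 + 3 = 5
  2 + 8 = 10
  2 + 10 = 12
  3 + 8 = 11
  3 + 10 = 13
  8 + 10 = 18
Collected distinct sums: {-2, 0, 1, 2, 3, 5, 6, 8, 10, 11, 12, 13, 18}
|A +̂ A| = 13
(Reference bound: |A +̂ A| ≥ 2|A| - 3 for |A| ≥ 2, with |A| = 6 giving ≥ 9.)

|A +̂ A| = 13


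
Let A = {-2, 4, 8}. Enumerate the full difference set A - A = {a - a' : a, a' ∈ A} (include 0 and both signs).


A - A = {a - a' : a, a' ∈ A}.
Compute a - a' for each ordered pair (a, a'):
a = -2: -2--2=0, -2-4=-6, -2-8=-10
a = 4: 4--2=6, 4-4=0, 4-8=-4
a = 8: 8--2=10, 8-4=4, 8-8=0
Collecting distinct values (and noting 0 appears from a-a):
A - A = {-10, -6, -4, 0, 4, 6, 10}
|A - A| = 7

A - A = {-10, -6, -4, 0, 4, 6, 10}


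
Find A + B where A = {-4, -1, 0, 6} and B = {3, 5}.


A + B = {a + b : a ∈ A, b ∈ B}.
Enumerate all |A|·|B| = 4·2 = 8 pairs (a, b) and collect distinct sums.
a = -4: -4+3=-1, -4+5=1
a = -1: -1+3=2, -1+5=4
a = 0: 0+3=3, 0+5=5
a = 6: 6+3=9, 6+5=11
Collecting distinct sums: A + B = {-1, 1, 2, 3, 4, 5, 9, 11}
|A + B| = 8

A + B = {-1, 1, 2, 3, 4, 5, 9, 11}


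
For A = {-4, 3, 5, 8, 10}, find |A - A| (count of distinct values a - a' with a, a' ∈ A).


A - A = {a - a' : a, a' ∈ A}; |A| = 5.
Bounds: 2|A|-1 ≤ |A - A| ≤ |A|² - |A| + 1, i.e. 9 ≤ |A - A| ≤ 21.
Note: 0 ∈ A - A always (from a - a). The set is symmetric: if d ∈ A - A then -d ∈ A - A.
Enumerate nonzero differences d = a - a' with a > a' (then include -d):
Positive differences: {2, 3, 5, 7, 9, 12, 14}
Full difference set: {0} ∪ (positive diffs) ∪ (negative diffs).
|A - A| = 1 + 2·7 = 15 (matches direct enumeration: 15).

|A - A| = 15


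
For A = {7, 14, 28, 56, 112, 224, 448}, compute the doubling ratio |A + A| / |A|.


|A| = 7.
Compute A + A by enumerating all 49 pairs.
A + A = {14, 21, 28, 35, 42, 56, 63, 70, 84, 112, 119, 126, 140, 168, 224, 231, 238, 252, 280, 336, 448, 455, 462, 476, 504, 560, 672, 896}, so |A + A| = 28.
K = |A + A| / |A| = 28/7 = 4/1 ≈ 4.0000.
Reference: AP of size 7 gives K = 13/7 ≈ 1.8571; a fully generic set of size 7 gives K ≈ 4.0000.

|A| = 7, |A + A| = 28, K = 28/7 = 4/1.


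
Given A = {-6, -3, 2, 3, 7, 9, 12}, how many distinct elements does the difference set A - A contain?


A - A = {a - a' : a, a' ∈ A}; |A| = 7.
Bounds: 2|A|-1 ≤ |A - A| ≤ |A|² - |A| + 1, i.e. 13 ≤ |A - A| ≤ 43.
Note: 0 ∈ A - A always (from a - a). The set is symmetric: if d ∈ A - A then -d ∈ A - A.
Enumerate nonzero differences d = a - a' with a > a' (then include -d):
Positive differences: {1, 2, 3, 4, 5, 6, 7, 8, 9, 10, 12, 13, 15, 18}
Full difference set: {0} ∪ (positive diffs) ∪ (negative diffs).
|A - A| = 1 + 2·14 = 29 (matches direct enumeration: 29).

|A - A| = 29


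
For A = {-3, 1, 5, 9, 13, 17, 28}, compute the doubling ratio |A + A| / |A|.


|A| = 7.
Compute A + A by enumerating all 49 pairs.
A + A = {-6, -2, 2, 6, 10, 14, 18, 22, 25, 26, 29, 30, 33, 34, 37, 41, 45, 56}, so |A + A| = 18.
K = |A + A| / |A| = 18/7 (already in lowest terms) ≈ 2.5714.
Reference: AP of size 7 gives K = 13/7 ≈ 1.8571; a fully generic set of size 7 gives K ≈ 4.0000.

|A| = 7, |A + A| = 18, K = 18/7.


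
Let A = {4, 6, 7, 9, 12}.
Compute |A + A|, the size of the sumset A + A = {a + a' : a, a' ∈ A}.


A + A = {a + a' : a, a' ∈ A}; |A| = 5.
General bounds: 2|A| - 1 ≤ |A + A| ≤ |A|(|A|+1)/2, i.e. 9 ≤ |A + A| ≤ 15.
Lower bound 2|A|-1 is attained iff A is an arithmetic progression.
Enumerate sums a + a' for a ≤ a' (symmetric, so this suffices):
a = 4: 4+4=8, 4+6=10, 4+7=11, 4+9=13, 4+12=16
a = 6: 6+6=12, 6+7=13, 6+9=15, 6+12=18
a = 7: 7+7=14, 7+9=16, 7+12=19
a = 9: 9+9=18, 9+12=21
a = 12: 12+12=24
Distinct sums: {8, 10, 11, 12, 13, 14, 15, 16, 18, 19, 21, 24}
|A + A| = 12

|A + A| = 12


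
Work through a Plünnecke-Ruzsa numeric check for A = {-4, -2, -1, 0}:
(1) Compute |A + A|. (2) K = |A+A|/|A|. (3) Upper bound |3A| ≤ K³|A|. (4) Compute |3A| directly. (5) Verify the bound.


|A| = 4.
Step 1: Compute A + A by enumerating all 16 pairs.
A + A = {-8, -6, -5, -4, -3, -2, -1, 0}, so |A + A| = 8.
Step 2: Doubling constant K = |A + A|/|A| = 8/4 = 8/4 ≈ 2.0000.
Step 3: Plünnecke-Ruzsa gives |3A| ≤ K³·|A| = (2.0000)³ · 4 ≈ 32.0000.
Step 4: Compute 3A = A + A + A directly by enumerating all triples (a,b,c) ∈ A³; |3A| = 12.
Step 5: Check 12 ≤ 32.0000? Yes ✓.

K = 8/4, Plünnecke-Ruzsa bound K³|A| ≈ 32.0000, |3A| = 12, inequality holds.


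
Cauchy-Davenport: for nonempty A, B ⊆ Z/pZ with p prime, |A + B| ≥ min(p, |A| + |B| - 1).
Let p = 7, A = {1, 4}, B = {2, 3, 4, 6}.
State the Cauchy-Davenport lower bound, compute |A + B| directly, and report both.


Cauchy-Davenport: |A + B| ≥ min(p, |A| + |B| - 1) for A, B nonempty in Z/pZ.
|A| = 2, |B| = 4, p = 7.
CD lower bound = min(7, 2 + 4 - 1) = min(7, 5) = 5.
Compute A + B mod 7 directly:
a = 1: 1+2=3, 1+3=4, 1+4=5, 1+6=0
a = 4: 4+2=6, 4+3=0, 4+4=1, 4+6=3
A + B = {0, 1, 3, 4, 5, 6}, so |A + B| = 6.
Verify: 6 ≥ 5? Yes ✓.

CD lower bound = 5, actual |A + B| = 6.


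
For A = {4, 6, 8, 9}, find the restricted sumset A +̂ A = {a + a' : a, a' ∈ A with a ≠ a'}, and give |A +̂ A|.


Restricted sumset: A +̂ A = {a + a' : a ∈ A, a' ∈ A, a ≠ a'}.
Equivalently, take A + A and drop any sum 2a that is achievable ONLY as a + a for a ∈ A (i.e. sums representable only with equal summands).
Enumerate pairs (a, a') with a < a' (symmetric, so each unordered pair gives one sum; this covers all a ≠ a'):
  4 + 6 = 10
  4 + 8 = 12
  4 + 9 = 13
  6 + 8 = 14
  6 + 9 = 15
  8 + 9 = 17
Collected distinct sums: {10, 12, 13, 14, 15, 17}
|A +̂ A| = 6
(Reference bound: |A +̂ A| ≥ 2|A| - 3 for |A| ≥ 2, with |A| = 4 giving ≥ 5.)

|A +̂ A| = 6


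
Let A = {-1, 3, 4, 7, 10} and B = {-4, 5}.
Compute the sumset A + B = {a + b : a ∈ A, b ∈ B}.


A + B = {a + b : a ∈ A, b ∈ B}.
Enumerate all |A|·|B| = 5·2 = 10 pairs (a, b) and collect distinct sums.
a = -1: -1+-4=-5, -1+5=4
a = 3: 3+-4=-1, 3+5=8
a = 4: 4+-4=0, 4+5=9
a = 7: 7+-4=3, 7+5=12
a = 10: 10+-4=6, 10+5=15
Collecting distinct sums: A + B = {-5, -1, 0, 3, 4, 6, 8, 9, 12, 15}
|A + B| = 10

A + B = {-5, -1, 0, 3, 4, 6, 8, 9, 12, 15}


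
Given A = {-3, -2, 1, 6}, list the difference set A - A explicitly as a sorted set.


A - A = {a - a' : a, a' ∈ A}.
Compute a - a' for each ordered pair (a, a'):
a = -3: -3--3=0, -3--2=-1, -3-1=-4, -3-6=-9
a = -2: -2--3=1, -2--2=0, -2-1=-3, -2-6=-8
a = 1: 1--3=4, 1--2=3, 1-1=0, 1-6=-5
a = 6: 6--3=9, 6--2=8, 6-1=5, 6-6=0
Collecting distinct values (and noting 0 appears from a-a):
A - A = {-9, -8, -5, -4, -3, -1, 0, 1, 3, 4, 5, 8, 9}
|A - A| = 13

A - A = {-9, -8, -5, -4, -3, -1, 0, 1, 3, 4, 5, 8, 9}


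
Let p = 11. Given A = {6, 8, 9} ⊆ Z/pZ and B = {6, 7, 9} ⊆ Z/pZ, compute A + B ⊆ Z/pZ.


Work in Z/11Z: reduce every sum a + b modulo 11.
Enumerate all 9 pairs:
a = 6: 6+6=1, 6+7=2, 6+9=4
a = 8: 8+6=3, 8+7=4, 8+9=6
a = 9: 9+6=4, 9+7=5, 9+9=7
Distinct residues collected: {1, 2, 3, 4, 5, 6, 7}
|A + B| = 7 (out of 11 total residues).

A + B = {1, 2, 3, 4, 5, 6, 7}


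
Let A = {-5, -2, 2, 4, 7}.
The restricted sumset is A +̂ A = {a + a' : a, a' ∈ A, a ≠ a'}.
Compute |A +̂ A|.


Restricted sumset: A +̂ A = {a + a' : a ∈ A, a' ∈ A, a ≠ a'}.
Equivalently, take A + A and drop any sum 2a that is achievable ONLY as a + a for a ∈ A (i.e. sums representable only with equal summands).
Enumerate pairs (a, a') with a < a' (symmetric, so each unordered pair gives one sum; this covers all a ≠ a'):
  -5 + -2 = -7
  -5 + 2 = -3
  -5 + 4 = -1
  -5 + 7 = 2
  -2 + 2 = 0
  -2 + 4 = 2
  -2 + 7 = 5
  2 + 4 = 6
  2 + 7 = 9
  4 + 7 = 11
Collected distinct sums: {-7, -3, -1, 0, 2, 5, 6, 9, 11}
|A +̂ A| = 9
(Reference bound: |A +̂ A| ≥ 2|A| - 3 for |A| ≥ 2, with |A| = 5 giving ≥ 7.)

|A +̂ A| = 9
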